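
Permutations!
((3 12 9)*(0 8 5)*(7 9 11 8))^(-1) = (0 5 8 11 12 3 9 7)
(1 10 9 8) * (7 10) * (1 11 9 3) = (1 7 10 3)(8 11 9) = [0, 7, 2, 1, 4, 5, 6, 10, 11, 8, 3, 9]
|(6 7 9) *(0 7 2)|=|(0 7 9 6 2)|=5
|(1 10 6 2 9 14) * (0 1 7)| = |(0 1 10 6 2 9 14 7)| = 8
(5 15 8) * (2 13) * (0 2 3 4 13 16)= [2, 1, 16, 4, 13, 15, 6, 7, 5, 9, 10, 11, 12, 3, 14, 8, 0]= (0 2 16)(3 4 13)(5 15 8)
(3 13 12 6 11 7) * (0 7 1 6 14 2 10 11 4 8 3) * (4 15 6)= (0 7)(1 4 8 3 13 12 14 2 10 11)(6 15)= [7, 4, 10, 13, 8, 5, 15, 0, 3, 9, 11, 1, 14, 12, 2, 6]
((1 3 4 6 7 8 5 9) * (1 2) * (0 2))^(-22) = (0 5 7 4 1)(2 9 8 6 3)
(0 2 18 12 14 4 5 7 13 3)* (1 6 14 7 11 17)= [2, 6, 18, 0, 5, 11, 14, 13, 8, 9, 10, 17, 7, 3, 4, 15, 16, 1, 12]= (0 2 18 12 7 13 3)(1 6 14 4 5 11 17)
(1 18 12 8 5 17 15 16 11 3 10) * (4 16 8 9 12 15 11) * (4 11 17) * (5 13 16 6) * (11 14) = (1 18 15 8 13 16 14 11 3 10)(4 6 5)(9 12) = [0, 18, 2, 10, 6, 4, 5, 7, 13, 12, 1, 3, 9, 16, 11, 8, 14, 17, 15]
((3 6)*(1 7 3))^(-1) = ((1 7 3 6))^(-1) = (1 6 3 7)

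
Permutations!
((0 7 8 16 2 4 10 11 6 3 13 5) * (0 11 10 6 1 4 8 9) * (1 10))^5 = ((0 7 9)(1 4 6 3 13 5 11 10)(2 8 16))^5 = (0 9 7)(1 5 6 10 13 4 11 3)(2 16 8)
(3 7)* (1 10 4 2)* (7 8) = [0, 10, 1, 8, 2, 5, 6, 3, 7, 9, 4] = (1 10 4 2)(3 8 7)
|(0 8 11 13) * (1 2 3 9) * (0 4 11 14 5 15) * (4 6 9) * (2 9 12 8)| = |(0 2 3 4 11 13 6 12 8 14 5 15)(1 9)| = 12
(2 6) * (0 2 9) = [2, 1, 6, 3, 4, 5, 9, 7, 8, 0] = (0 2 6 9)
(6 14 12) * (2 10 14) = (2 10 14 12 6) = [0, 1, 10, 3, 4, 5, 2, 7, 8, 9, 14, 11, 6, 13, 12]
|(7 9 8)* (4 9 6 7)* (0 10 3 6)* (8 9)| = 10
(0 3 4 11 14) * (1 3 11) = [11, 3, 2, 4, 1, 5, 6, 7, 8, 9, 10, 14, 12, 13, 0] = (0 11 14)(1 3 4)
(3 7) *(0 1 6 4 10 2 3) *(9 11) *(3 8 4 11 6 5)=(0 1 5 3 7)(2 8 4 10)(6 11 9)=[1, 5, 8, 7, 10, 3, 11, 0, 4, 6, 2, 9]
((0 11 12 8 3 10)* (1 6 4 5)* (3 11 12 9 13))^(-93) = ((0 12 8 11 9 13 3 10)(1 6 4 5))^(-93) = (0 11 3 12 9 10 8 13)(1 5 4 6)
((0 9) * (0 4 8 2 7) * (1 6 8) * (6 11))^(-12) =(0 8 1)(2 11 9)(4 7 6)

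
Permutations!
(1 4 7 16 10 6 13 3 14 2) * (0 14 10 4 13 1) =(0 14 2)(1 13 3 10 6)(4 7 16) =[14, 13, 0, 10, 7, 5, 1, 16, 8, 9, 6, 11, 12, 3, 2, 15, 4]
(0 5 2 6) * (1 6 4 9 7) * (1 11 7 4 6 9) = (0 5 2 6)(1 9 4)(7 11) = [5, 9, 6, 3, 1, 2, 0, 11, 8, 4, 10, 7]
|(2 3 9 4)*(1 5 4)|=6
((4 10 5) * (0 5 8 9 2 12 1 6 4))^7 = (0 5)(1 12 2 9 8 10 4 6)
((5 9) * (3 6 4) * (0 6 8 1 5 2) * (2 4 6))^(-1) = (0 2)(1 8 3 4 9 5) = ((0 2)(1 5 9 4 3 8))^(-1)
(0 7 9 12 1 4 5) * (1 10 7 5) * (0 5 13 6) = (0 13 6)(1 4)(7 9 12 10) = [13, 4, 2, 3, 1, 5, 0, 9, 8, 12, 7, 11, 10, 6]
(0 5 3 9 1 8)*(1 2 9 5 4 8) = (0 4 8)(2 9)(3 5) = [4, 1, 9, 5, 8, 3, 6, 7, 0, 2]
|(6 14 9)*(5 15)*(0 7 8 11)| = |(0 7 8 11)(5 15)(6 14 9)| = 12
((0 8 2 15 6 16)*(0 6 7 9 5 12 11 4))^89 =(0 4 11 12 5 9 7 15 2 8)(6 16)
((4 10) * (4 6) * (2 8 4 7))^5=((2 8 4 10 6 7))^5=(2 7 6 10 4 8)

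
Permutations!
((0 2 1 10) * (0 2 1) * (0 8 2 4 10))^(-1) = (0 1)(2 8)(4 10)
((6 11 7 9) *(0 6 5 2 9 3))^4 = (0 3 7 11 6)(2 9 5)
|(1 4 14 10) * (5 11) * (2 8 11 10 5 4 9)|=9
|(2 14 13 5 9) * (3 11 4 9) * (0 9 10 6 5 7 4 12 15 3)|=20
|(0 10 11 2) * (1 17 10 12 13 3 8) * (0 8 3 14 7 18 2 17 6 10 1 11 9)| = |(0 12 13 14 7 18 2 8 11 17 1 6 10 9)| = 14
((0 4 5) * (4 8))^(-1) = (0 5 4 8)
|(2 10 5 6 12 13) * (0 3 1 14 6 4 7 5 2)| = |(0 3 1 14 6 12 13)(2 10)(4 7 5)| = 42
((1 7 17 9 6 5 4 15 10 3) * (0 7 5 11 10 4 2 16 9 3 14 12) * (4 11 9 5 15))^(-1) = ((0 7 17 3 1 15 11 10 14 12)(2 16 5)(6 9))^(-1) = (0 12 14 10 11 15 1 3 17 7)(2 5 16)(6 9)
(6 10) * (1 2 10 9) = (1 2 10 6 9) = [0, 2, 10, 3, 4, 5, 9, 7, 8, 1, 6]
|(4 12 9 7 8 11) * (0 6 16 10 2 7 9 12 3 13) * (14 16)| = |(0 6 14 16 10 2 7 8 11 4 3 13)| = 12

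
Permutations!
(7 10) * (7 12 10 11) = (7 11)(10 12) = [0, 1, 2, 3, 4, 5, 6, 11, 8, 9, 12, 7, 10]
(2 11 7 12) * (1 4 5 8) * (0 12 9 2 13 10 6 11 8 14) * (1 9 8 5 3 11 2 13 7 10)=(0 12 7 8 9 13 1 4 3 11 10 6 2 5 14)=[12, 4, 5, 11, 3, 14, 2, 8, 9, 13, 6, 10, 7, 1, 0]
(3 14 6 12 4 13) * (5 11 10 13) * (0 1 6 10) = [1, 6, 2, 14, 5, 11, 12, 7, 8, 9, 13, 0, 4, 3, 10] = (0 1 6 12 4 5 11)(3 14 10 13)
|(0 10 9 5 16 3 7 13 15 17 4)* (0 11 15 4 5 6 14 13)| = |(0 10 9 6 14 13 4 11 15 17 5 16 3 7)| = 14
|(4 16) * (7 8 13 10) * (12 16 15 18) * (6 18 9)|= |(4 15 9 6 18 12 16)(7 8 13 10)|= 28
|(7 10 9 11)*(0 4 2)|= 12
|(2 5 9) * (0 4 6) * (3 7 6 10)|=6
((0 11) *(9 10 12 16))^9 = (0 11)(9 10 12 16)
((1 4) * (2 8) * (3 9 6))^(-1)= (1 4)(2 8)(3 6 9)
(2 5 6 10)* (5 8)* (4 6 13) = (2 8 5 13 4 6 10) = [0, 1, 8, 3, 6, 13, 10, 7, 5, 9, 2, 11, 12, 4]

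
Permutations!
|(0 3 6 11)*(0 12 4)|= 6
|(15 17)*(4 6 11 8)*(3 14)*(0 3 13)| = |(0 3 14 13)(4 6 11 8)(15 17)| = 4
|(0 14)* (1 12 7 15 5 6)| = |(0 14)(1 12 7 15 5 6)| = 6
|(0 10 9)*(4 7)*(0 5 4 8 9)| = 10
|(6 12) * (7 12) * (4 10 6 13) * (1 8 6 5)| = 9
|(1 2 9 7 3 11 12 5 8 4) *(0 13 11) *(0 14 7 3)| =13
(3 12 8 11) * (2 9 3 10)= (2 9 3 12 8 11 10)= [0, 1, 9, 12, 4, 5, 6, 7, 11, 3, 2, 10, 8]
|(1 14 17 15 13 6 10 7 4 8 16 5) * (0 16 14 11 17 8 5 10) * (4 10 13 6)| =10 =|(0 16 13 4 5 1 11 17 15 6)(7 10)(8 14)|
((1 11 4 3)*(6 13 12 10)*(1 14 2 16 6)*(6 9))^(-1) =((1 11 4 3 14 2 16 9 6 13 12 10))^(-1) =(1 10 12 13 6 9 16 2 14 3 4 11)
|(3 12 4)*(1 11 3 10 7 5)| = 8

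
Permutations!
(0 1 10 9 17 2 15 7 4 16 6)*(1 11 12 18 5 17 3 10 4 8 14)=(0 11 12 18 5 17 2 15 7 8 14 1 4 16 6)(3 10 9)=[11, 4, 15, 10, 16, 17, 0, 8, 14, 3, 9, 12, 18, 13, 1, 7, 6, 2, 5]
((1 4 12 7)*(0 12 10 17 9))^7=(0 9 17 10 4 1 7 12)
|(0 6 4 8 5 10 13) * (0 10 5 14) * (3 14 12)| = 14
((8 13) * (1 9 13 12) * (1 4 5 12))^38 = ((1 9 13 8)(4 5 12))^38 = (1 13)(4 12 5)(8 9)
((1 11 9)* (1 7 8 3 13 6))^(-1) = (1 6 13 3 8 7 9 11)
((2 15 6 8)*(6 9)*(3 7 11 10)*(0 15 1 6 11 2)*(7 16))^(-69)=(0 11 16 1)(2 8 9 3)(6 15 10 7)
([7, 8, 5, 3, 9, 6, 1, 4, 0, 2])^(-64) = (0 8 1 6 5 2 9 4 7)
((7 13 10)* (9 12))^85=(7 13 10)(9 12)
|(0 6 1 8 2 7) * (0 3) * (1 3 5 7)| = 6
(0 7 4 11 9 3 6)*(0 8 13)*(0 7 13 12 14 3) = (0 13 7 4 11 9)(3 6 8 12 14) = [13, 1, 2, 6, 11, 5, 8, 4, 12, 0, 10, 9, 14, 7, 3]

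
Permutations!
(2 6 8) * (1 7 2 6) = (1 7 2)(6 8) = [0, 7, 1, 3, 4, 5, 8, 2, 6]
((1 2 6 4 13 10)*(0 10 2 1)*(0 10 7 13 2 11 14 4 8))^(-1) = ((0 7 13 11 14 4 2 6 8))^(-1) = (0 8 6 2 4 14 11 13 7)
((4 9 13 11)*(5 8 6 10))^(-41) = (4 11 13 9)(5 10 6 8)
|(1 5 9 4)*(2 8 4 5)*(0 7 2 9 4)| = 4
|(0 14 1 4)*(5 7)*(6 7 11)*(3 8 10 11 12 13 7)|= |(0 14 1 4)(3 8 10 11 6)(5 12 13 7)|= 20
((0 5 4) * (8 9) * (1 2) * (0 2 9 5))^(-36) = (9)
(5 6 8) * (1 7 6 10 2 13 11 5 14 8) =(1 7 6)(2 13 11 5 10)(8 14) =[0, 7, 13, 3, 4, 10, 1, 6, 14, 9, 2, 5, 12, 11, 8]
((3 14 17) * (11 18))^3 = (11 18)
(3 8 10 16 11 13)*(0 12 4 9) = (0 12 4 9)(3 8 10 16 11 13) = [12, 1, 2, 8, 9, 5, 6, 7, 10, 0, 16, 13, 4, 3, 14, 15, 11]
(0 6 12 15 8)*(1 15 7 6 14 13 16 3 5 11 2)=(0 14 13 16 3 5 11 2 1 15 8)(6 12 7)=[14, 15, 1, 5, 4, 11, 12, 6, 0, 9, 10, 2, 7, 16, 13, 8, 3]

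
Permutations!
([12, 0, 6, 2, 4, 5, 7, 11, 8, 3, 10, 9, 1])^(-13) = (0 1 12)(2 3 9 11 7 6)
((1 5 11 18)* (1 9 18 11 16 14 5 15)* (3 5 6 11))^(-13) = ((1 15)(3 5 16 14 6 11)(9 18))^(-13) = (1 15)(3 11 6 14 16 5)(9 18)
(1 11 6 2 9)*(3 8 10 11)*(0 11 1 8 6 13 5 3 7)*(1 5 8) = (0 11 13 8 10 5 3 6 2 9 1 7) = [11, 7, 9, 6, 4, 3, 2, 0, 10, 1, 5, 13, 12, 8]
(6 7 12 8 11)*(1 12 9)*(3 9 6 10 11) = (1 12 8 3 9)(6 7)(10 11) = [0, 12, 2, 9, 4, 5, 7, 6, 3, 1, 11, 10, 8]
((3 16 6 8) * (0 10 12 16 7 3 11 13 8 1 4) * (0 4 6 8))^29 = (0 10 12 16 8 11 13)(1 6)(3 7)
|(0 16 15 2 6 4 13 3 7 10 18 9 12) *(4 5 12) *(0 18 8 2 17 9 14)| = 17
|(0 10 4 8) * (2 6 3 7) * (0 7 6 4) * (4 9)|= |(0 10)(2 9 4 8 7)(3 6)|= 10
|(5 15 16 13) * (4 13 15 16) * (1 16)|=|(1 16 15 4 13 5)|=6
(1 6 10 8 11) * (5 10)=(1 6 5 10 8 11)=[0, 6, 2, 3, 4, 10, 5, 7, 11, 9, 8, 1]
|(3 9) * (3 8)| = |(3 9 8)| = 3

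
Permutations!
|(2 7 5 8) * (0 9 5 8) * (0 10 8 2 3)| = |(0 9 5 10 8 3)(2 7)| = 6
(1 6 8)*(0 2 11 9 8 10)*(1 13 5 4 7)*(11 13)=(0 2 13 5 4 7 1 6 10)(8 11 9)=[2, 6, 13, 3, 7, 4, 10, 1, 11, 8, 0, 9, 12, 5]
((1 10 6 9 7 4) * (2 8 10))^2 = ((1 2 8 10 6 9 7 4))^2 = (1 8 6 7)(2 10 9 4)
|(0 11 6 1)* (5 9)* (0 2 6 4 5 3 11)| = 15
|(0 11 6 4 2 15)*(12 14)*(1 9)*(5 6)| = 14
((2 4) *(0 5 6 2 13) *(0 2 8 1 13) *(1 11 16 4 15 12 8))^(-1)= ((0 5 6 1 13 2 15 12 8 11 16 4))^(-1)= (0 4 16 11 8 12 15 2 13 1 6 5)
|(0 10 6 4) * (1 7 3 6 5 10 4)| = 4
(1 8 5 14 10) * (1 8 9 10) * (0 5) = [5, 9, 2, 3, 4, 14, 6, 7, 0, 10, 8, 11, 12, 13, 1] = (0 5 14 1 9 10 8)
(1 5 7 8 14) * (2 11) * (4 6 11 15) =(1 5 7 8 14)(2 15 4 6 11) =[0, 5, 15, 3, 6, 7, 11, 8, 14, 9, 10, 2, 12, 13, 1, 4]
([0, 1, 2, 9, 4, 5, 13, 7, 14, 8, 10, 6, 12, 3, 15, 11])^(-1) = [0, 1, 2, 13, 4, 5, 11, 7, 9, 3, 10, 15, 12, 6, 8, 14]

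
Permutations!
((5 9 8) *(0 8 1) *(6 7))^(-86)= ((0 8 5 9 1)(6 7))^(-86)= (0 1 9 5 8)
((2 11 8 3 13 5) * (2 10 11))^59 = (3 8 11 10 5 13)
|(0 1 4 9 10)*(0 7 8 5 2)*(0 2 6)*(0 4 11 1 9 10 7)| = 8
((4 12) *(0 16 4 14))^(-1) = (0 14 12 4 16)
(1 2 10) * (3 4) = [0, 2, 10, 4, 3, 5, 6, 7, 8, 9, 1] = (1 2 10)(3 4)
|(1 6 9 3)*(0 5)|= |(0 5)(1 6 9 3)|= 4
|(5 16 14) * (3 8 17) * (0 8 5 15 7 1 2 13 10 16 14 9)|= |(0 8 17 3 5 14 15 7 1 2 13 10 16 9)|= 14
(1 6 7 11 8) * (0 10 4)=(0 10 4)(1 6 7 11 8)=[10, 6, 2, 3, 0, 5, 7, 11, 1, 9, 4, 8]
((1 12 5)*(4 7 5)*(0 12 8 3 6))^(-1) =((0 12 4 7 5 1 8 3 6))^(-1) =(0 6 3 8 1 5 7 4 12)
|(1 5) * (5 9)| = 3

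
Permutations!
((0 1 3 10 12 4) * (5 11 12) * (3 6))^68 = (0 5 1 11 6 12 3 4 10)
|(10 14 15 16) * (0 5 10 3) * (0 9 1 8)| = 10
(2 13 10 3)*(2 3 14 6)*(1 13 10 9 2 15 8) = (1 13 9 2 10 14 6 15 8) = [0, 13, 10, 3, 4, 5, 15, 7, 1, 2, 14, 11, 12, 9, 6, 8]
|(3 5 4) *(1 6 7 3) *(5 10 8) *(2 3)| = 9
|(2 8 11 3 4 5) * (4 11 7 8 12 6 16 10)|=|(2 12 6 16 10 4 5)(3 11)(7 8)|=14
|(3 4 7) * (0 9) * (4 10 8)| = 10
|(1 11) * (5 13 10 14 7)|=|(1 11)(5 13 10 14 7)|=10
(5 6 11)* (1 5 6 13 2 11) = [0, 5, 11, 3, 4, 13, 1, 7, 8, 9, 10, 6, 12, 2] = (1 5 13 2 11 6)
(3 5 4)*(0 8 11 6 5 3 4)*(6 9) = [8, 1, 2, 3, 4, 0, 5, 7, 11, 6, 10, 9] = (0 8 11 9 6 5)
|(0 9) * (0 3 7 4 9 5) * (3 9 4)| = |(9)(0 5)(3 7)| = 2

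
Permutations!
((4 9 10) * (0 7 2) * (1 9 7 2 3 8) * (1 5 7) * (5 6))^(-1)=((0 2)(1 9 10 4)(3 8 6 5 7))^(-1)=(0 2)(1 4 10 9)(3 7 5 6 8)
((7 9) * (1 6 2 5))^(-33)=((1 6 2 5)(7 9))^(-33)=(1 5 2 6)(7 9)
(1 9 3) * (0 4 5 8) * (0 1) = (0 4 5 8 1 9 3) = [4, 9, 2, 0, 5, 8, 6, 7, 1, 3]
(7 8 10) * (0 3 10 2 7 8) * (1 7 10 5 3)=(0 1 7)(2 10 8)(3 5)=[1, 7, 10, 5, 4, 3, 6, 0, 2, 9, 8]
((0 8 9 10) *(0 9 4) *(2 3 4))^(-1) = (0 4 3 2 8)(9 10)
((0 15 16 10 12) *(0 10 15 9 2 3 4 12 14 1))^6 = ((0 9 2 3 4 12 10 14 1)(15 16))^6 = (16)(0 10 3)(1 12 2)(4 9 14)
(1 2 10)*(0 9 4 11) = (0 9 4 11)(1 2 10) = [9, 2, 10, 3, 11, 5, 6, 7, 8, 4, 1, 0]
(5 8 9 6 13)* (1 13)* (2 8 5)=(1 13 2 8 9 6)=[0, 13, 8, 3, 4, 5, 1, 7, 9, 6, 10, 11, 12, 2]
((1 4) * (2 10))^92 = ((1 4)(2 10))^92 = (10)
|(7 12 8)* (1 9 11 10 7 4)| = 8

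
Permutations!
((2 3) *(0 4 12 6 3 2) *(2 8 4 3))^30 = (12)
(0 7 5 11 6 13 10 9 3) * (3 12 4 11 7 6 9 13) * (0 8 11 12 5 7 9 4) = (0 6 3 8 11 4 12)(5 9)(10 13) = [6, 1, 2, 8, 12, 9, 3, 7, 11, 5, 13, 4, 0, 10]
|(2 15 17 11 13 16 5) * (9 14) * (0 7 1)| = 42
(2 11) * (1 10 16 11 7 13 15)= (1 10 16 11 2 7 13 15)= [0, 10, 7, 3, 4, 5, 6, 13, 8, 9, 16, 2, 12, 15, 14, 1, 11]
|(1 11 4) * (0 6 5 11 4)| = 4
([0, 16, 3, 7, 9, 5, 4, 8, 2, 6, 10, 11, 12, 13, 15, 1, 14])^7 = (1 15 14 16)(2 8 7 3)(4 9 6)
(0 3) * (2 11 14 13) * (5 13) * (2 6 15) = (0 3)(2 11 14 5 13 6 15) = [3, 1, 11, 0, 4, 13, 15, 7, 8, 9, 10, 14, 12, 6, 5, 2]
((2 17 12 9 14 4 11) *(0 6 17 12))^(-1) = ((0 6 17)(2 12 9 14 4 11))^(-1) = (0 17 6)(2 11 4 14 9 12)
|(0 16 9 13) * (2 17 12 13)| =|(0 16 9 2 17 12 13)| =7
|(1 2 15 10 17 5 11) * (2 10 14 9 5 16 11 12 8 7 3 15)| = 40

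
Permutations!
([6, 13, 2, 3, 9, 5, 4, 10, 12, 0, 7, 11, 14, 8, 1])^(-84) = (1 13 8 12 14)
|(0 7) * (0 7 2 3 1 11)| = |(0 2 3 1 11)| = 5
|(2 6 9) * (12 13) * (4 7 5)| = 6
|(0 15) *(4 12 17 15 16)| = |(0 16 4 12 17 15)| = 6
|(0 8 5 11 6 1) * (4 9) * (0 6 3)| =|(0 8 5 11 3)(1 6)(4 9)| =10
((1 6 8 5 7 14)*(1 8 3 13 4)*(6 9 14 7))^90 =(14)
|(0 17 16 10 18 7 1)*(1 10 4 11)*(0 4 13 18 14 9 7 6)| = |(0 17 16 13 18 6)(1 4 11)(7 10 14 9)| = 12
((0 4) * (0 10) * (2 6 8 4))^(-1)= (0 10 4 8 6 2)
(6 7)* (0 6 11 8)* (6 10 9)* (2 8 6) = (0 10 9 2 8)(6 7 11) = [10, 1, 8, 3, 4, 5, 7, 11, 0, 2, 9, 6]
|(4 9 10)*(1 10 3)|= 5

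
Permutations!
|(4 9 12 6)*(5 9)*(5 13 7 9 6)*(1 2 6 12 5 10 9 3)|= |(1 2 6 4 13 7 3)(5 12 10 9)|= 28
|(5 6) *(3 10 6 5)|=|(3 10 6)|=3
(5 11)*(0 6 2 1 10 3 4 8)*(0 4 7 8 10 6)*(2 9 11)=(1 6 9 11 5 2)(3 7 8 4 10)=[0, 6, 1, 7, 10, 2, 9, 8, 4, 11, 3, 5]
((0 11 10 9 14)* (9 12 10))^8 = ((0 11 9 14)(10 12))^8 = (14)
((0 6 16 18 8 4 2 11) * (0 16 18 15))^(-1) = ((0 6 18 8 4 2 11 16 15))^(-1) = (0 15 16 11 2 4 8 18 6)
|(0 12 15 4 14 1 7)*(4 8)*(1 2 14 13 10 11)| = 10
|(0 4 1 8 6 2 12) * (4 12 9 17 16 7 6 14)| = 12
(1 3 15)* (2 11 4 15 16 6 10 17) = [0, 3, 11, 16, 15, 5, 10, 7, 8, 9, 17, 4, 12, 13, 14, 1, 6, 2] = (1 3 16 6 10 17 2 11 4 15)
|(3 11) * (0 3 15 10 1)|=|(0 3 11 15 10 1)|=6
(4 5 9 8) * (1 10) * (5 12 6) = (1 10)(4 12 6 5 9 8) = [0, 10, 2, 3, 12, 9, 5, 7, 4, 8, 1, 11, 6]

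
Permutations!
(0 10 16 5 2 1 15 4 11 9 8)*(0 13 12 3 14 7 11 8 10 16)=(0 16 5 2 1 15 4 8 13 12 3 14 7 11 9 10)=[16, 15, 1, 14, 8, 2, 6, 11, 13, 10, 0, 9, 3, 12, 7, 4, 5]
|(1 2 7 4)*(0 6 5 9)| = |(0 6 5 9)(1 2 7 4)| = 4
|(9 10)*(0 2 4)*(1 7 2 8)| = |(0 8 1 7 2 4)(9 10)| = 6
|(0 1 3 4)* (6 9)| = 4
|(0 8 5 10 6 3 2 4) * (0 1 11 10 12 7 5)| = 42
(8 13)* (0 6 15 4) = [6, 1, 2, 3, 0, 5, 15, 7, 13, 9, 10, 11, 12, 8, 14, 4] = (0 6 15 4)(8 13)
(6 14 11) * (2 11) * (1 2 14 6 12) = (14)(1 2 11 12) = [0, 2, 11, 3, 4, 5, 6, 7, 8, 9, 10, 12, 1, 13, 14]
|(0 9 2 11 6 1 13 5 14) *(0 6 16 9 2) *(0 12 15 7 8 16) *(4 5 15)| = 12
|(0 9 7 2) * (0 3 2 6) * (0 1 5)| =|(0 9 7 6 1 5)(2 3)| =6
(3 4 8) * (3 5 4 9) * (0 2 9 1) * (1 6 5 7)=(0 2 9 3 6 5 4 8 7 1)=[2, 0, 9, 6, 8, 4, 5, 1, 7, 3]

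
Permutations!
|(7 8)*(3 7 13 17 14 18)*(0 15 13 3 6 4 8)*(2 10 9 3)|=14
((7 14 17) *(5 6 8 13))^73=(5 6 8 13)(7 14 17)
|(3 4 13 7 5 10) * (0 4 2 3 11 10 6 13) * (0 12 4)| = |(2 3)(4 12)(5 6 13 7)(10 11)| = 4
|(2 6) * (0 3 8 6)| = 5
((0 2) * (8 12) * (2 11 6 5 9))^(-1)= (0 2 9 5 6 11)(8 12)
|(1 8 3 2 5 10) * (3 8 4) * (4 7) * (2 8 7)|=|(1 2 5 10)(3 8 7 4)|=4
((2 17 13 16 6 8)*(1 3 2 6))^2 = ((1 3 2 17 13 16)(6 8))^2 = (1 2 13)(3 17 16)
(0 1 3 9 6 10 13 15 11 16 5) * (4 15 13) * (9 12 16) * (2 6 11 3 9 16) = (0 1 9 11 16 5)(2 6 10 4 15 3 12) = [1, 9, 6, 12, 15, 0, 10, 7, 8, 11, 4, 16, 2, 13, 14, 3, 5]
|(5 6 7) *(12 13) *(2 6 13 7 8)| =12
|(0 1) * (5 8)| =|(0 1)(5 8)| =2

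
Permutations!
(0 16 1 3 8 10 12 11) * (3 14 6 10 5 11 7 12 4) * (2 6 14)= (0 16 1 2 6 10 4 3 8 5 11)(7 12)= [16, 2, 6, 8, 3, 11, 10, 12, 5, 9, 4, 0, 7, 13, 14, 15, 1]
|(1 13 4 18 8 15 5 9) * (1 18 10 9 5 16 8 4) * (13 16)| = |(1 16 8 15 13)(4 10 9 18)| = 20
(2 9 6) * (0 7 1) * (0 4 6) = (0 7 1 4 6 2 9) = [7, 4, 9, 3, 6, 5, 2, 1, 8, 0]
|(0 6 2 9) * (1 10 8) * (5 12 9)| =6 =|(0 6 2 5 12 9)(1 10 8)|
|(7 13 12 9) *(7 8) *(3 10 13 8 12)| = |(3 10 13)(7 8)(9 12)| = 6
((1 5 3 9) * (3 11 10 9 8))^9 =((1 5 11 10 9)(3 8))^9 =(1 9 10 11 5)(3 8)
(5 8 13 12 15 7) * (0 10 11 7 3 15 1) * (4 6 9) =[10, 0, 2, 15, 6, 8, 9, 5, 13, 4, 11, 7, 1, 12, 14, 3] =(0 10 11 7 5 8 13 12 1)(3 15)(4 6 9)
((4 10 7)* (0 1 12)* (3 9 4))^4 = ((0 1 12)(3 9 4 10 7))^4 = (0 1 12)(3 7 10 4 9)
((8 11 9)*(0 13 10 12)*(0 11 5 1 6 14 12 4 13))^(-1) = (1 5 8 9 11 12 14 6)(4 10 13)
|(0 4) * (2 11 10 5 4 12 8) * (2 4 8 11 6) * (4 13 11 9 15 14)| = 30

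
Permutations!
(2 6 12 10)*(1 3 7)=[0, 3, 6, 7, 4, 5, 12, 1, 8, 9, 2, 11, 10]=(1 3 7)(2 6 12 10)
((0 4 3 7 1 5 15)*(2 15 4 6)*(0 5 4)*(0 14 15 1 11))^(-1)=(0 11 7 3 4 1 2 6)(5 15 14)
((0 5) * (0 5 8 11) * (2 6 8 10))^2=(0 2 8)(6 11 10)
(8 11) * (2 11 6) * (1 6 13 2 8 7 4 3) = [0, 6, 11, 1, 3, 5, 8, 4, 13, 9, 10, 7, 12, 2] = (1 6 8 13 2 11 7 4 3)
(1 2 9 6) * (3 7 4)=(1 2 9 6)(3 7 4)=[0, 2, 9, 7, 3, 5, 1, 4, 8, 6]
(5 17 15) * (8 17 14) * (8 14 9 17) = (5 9 17 15) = [0, 1, 2, 3, 4, 9, 6, 7, 8, 17, 10, 11, 12, 13, 14, 5, 16, 15]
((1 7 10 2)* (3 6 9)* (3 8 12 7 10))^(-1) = ((1 10 2)(3 6 9 8 12 7))^(-1) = (1 2 10)(3 7 12 8 9 6)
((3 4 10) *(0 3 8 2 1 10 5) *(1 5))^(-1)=((0 3 4 1 10 8 2 5))^(-1)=(0 5 2 8 10 1 4 3)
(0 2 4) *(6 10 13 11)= (0 2 4)(6 10 13 11)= [2, 1, 4, 3, 0, 5, 10, 7, 8, 9, 13, 6, 12, 11]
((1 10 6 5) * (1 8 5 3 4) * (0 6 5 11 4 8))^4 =((0 6 3 8 11 4 1 10 5))^4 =(0 11 5 8 10 3 1 6 4)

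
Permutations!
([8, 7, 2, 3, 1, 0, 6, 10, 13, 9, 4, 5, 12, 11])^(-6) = (0 5 11 13 8)(1 10)(4 7)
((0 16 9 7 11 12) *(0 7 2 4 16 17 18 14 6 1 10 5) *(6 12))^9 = ((0 17 18 14 12 7 11 6 1 10 5)(2 4 16 9))^9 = (0 10 6 7 14 17 5 1 11 12 18)(2 4 16 9)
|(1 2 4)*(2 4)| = |(1 4)| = 2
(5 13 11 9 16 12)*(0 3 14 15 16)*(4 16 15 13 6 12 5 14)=[3, 1, 2, 4, 16, 6, 12, 7, 8, 0, 10, 9, 14, 11, 13, 15, 5]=(0 3 4 16 5 6 12 14 13 11 9)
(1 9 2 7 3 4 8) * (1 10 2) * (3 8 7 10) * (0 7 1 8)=(0 7)(1 9 8 3 4)(2 10)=[7, 9, 10, 4, 1, 5, 6, 0, 3, 8, 2]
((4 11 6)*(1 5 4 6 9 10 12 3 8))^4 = (1 9 8 11 3 4 12 5 10)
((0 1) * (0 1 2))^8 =((0 2))^8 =(2)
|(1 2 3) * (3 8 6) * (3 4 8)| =3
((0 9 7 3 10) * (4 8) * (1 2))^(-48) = ((0 9 7 3 10)(1 2)(4 8))^(-48) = (0 7 10 9 3)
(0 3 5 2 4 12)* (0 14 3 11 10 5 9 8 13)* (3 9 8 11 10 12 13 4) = [10, 1, 3, 8, 13, 2, 6, 7, 4, 11, 5, 12, 14, 0, 9] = (0 10 5 2 3 8 4 13)(9 11 12 14)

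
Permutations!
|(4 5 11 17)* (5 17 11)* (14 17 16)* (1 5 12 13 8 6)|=|(1 5 12 13 8 6)(4 16 14 17)|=12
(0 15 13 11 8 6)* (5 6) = (0 15 13 11 8 5 6) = [15, 1, 2, 3, 4, 6, 0, 7, 5, 9, 10, 8, 12, 11, 14, 13]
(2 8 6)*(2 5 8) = [0, 1, 2, 3, 4, 8, 5, 7, 6] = (5 8 6)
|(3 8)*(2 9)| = 2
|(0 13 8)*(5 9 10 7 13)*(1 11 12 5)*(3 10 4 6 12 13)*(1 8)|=30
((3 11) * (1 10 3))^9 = (1 10 3 11)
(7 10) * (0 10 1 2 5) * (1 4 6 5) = (0 10 7 4 6 5)(1 2) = [10, 2, 1, 3, 6, 0, 5, 4, 8, 9, 7]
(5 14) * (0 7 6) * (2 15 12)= (0 7 6)(2 15 12)(5 14)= [7, 1, 15, 3, 4, 14, 0, 6, 8, 9, 10, 11, 2, 13, 5, 12]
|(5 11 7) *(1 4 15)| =|(1 4 15)(5 11 7)| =3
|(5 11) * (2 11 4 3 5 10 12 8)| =|(2 11 10 12 8)(3 5 4)| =15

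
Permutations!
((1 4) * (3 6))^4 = (6)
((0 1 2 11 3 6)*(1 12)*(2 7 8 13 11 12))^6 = (0 13 12 3 7)(1 6 8 2 11)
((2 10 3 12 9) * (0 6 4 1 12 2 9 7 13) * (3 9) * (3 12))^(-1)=(0 13 7 12 9 10 2 3 1 4 6)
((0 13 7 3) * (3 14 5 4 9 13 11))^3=(4 7)(5 13)(9 14)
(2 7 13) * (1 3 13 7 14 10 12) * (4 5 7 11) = (1 3 13 2 14 10 12)(4 5 7 11) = [0, 3, 14, 13, 5, 7, 6, 11, 8, 9, 12, 4, 1, 2, 10]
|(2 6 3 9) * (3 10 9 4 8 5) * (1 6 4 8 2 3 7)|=8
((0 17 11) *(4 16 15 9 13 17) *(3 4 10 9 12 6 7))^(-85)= ((0 10 9 13 17 11)(3 4 16 15 12 6 7))^(-85)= (0 11 17 13 9 10)(3 7 6 12 15 16 4)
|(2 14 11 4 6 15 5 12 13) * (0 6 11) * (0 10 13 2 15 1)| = 42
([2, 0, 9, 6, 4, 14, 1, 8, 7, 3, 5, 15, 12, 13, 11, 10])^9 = [3, 9, 6, 0, 4, 10, 2, 8, 7, 1, 15, 14, 12, 13, 5, 11]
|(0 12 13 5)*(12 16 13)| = |(0 16 13 5)| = 4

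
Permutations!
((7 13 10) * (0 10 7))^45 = (0 10)(7 13)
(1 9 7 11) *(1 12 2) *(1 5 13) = [0, 9, 5, 3, 4, 13, 6, 11, 8, 7, 10, 12, 2, 1] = (1 9 7 11 12 2 5 13)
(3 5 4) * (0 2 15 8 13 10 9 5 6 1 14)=(0 2 15 8 13 10 9 5 4 3 6 1 14)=[2, 14, 15, 6, 3, 4, 1, 7, 13, 5, 9, 11, 12, 10, 0, 8]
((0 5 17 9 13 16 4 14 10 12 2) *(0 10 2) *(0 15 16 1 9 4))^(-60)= (17)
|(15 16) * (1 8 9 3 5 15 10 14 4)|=|(1 8 9 3 5 15 16 10 14 4)|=10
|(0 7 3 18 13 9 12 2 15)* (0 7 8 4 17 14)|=40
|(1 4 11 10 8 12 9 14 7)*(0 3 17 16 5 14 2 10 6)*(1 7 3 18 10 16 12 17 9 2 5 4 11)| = 12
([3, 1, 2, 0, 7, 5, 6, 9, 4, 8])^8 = [0, 1, 2, 3, 4, 5, 6, 7, 8, 9]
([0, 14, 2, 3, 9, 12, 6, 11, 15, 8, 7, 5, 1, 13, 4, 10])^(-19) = (1 9 10 5 14 8 7 12 4 15 11)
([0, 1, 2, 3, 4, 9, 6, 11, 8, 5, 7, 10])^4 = [0, 1, 2, 3, 4, 5, 6, 11, 8, 9, 7, 10]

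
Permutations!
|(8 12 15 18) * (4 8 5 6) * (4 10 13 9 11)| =11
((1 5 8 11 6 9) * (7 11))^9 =((1 5 8 7 11 6 9))^9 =(1 8 11 9 5 7 6)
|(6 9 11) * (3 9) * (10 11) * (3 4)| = |(3 9 10 11 6 4)| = 6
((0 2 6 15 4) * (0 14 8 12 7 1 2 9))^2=(1 6 4 8 7 2 15 14 12)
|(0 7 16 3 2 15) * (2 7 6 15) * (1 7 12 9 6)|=|(0 1 7 16 3 12 9 6 15)|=9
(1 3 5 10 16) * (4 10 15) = [0, 3, 2, 5, 10, 15, 6, 7, 8, 9, 16, 11, 12, 13, 14, 4, 1] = (1 3 5 15 4 10 16)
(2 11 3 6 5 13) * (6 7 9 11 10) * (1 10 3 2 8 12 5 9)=(1 10 6 9 11 2 3 7)(5 13 8 12)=[0, 10, 3, 7, 4, 13, 9, 1, 12, 11, 6, 2, 5, 8]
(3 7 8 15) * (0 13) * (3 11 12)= (0 13)(3 7 8 15 11 12)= [13, 1, 2, 7, 4, 5, 6, 8, 15, 9, 10, 12, 3, 0, 14, 11]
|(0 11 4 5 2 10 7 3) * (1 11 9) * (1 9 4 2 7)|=|(0 4 5 7 3)(1 11 2 10)|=20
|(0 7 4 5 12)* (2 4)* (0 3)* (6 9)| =|(0 7 2 4 5 12 3)(6 9)| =14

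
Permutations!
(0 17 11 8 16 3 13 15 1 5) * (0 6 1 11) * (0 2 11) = [17, 5, 11, 13, 4, 6, 1, 7, 16, 9, 10, 8, 12, 15, 14, 0, 3, 2] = (0 17 2 11 8 16 3 13 15)(1 5 6)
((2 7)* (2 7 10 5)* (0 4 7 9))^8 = (2 5 10)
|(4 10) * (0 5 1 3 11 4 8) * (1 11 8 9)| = 9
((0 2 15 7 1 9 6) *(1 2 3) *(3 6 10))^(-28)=(2 7 15)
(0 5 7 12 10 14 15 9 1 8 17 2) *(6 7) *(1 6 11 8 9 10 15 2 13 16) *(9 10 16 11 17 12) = (0 5 17 13 11 8 12 15 16 1 10 14 2)(6 7 9) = [5, 10, 0, 3, 4, 17, 7, 9, 12, 6, 14, 8, 15, 11, 2, 16, 1, 13]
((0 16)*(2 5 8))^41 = (0 16)(2 8 5)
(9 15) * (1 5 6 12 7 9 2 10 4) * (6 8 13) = [0, 5, 10, 3, 1, 8, 12, 9, 13, 15, 4, 11, 7, 6, 14, 2] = (1 5 8 13 6 12 7 9 15 2 10 4)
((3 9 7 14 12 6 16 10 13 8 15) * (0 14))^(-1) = (0 7 9 3 15 8 13 10 16 6 12 14)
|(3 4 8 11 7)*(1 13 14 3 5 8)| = |(1 13 14 3 4)(5 8 11 7)| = 20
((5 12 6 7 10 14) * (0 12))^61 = (0 14 7 12 5 10 6)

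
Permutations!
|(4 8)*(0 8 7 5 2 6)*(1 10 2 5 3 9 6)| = |(0 8 4 7 3 9 6)(1 10 2)| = 21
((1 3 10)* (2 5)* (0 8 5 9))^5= ((0 8 5 2 9)(1 3 10))^5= (1 10 3)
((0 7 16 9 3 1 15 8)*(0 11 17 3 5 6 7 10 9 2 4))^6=((0 10 9 5 6 7 16 2 4)(1 15 8 11 17 3))^6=(17)(0 16 5)(2 6 10)(4 7 9)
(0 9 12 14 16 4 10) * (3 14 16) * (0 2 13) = [9, 1, 13, 14, 10, 5, 6, 7, 8, 12, 2, 11, 16, 0, 3, 15, 4] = (0 9 12 16 4 10 2 13)(3 14)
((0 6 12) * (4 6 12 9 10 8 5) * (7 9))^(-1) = (0 12)(4 5 8 10 9 7 6)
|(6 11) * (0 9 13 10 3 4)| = |(0 9 13 10 3 4)(6 11)| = 6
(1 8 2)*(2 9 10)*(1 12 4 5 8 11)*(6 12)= (1 11)(2 6 12 4 5 8 9 10)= [0, 11, 6, 3, 5, 8, 12, 7, 9, 10, 2, 1, 4]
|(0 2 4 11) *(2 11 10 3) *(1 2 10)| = |(0 11)(1 2 4)(3 10)| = 6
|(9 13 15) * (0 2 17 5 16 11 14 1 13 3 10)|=13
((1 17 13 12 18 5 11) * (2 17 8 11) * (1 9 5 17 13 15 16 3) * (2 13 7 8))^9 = (1 18 11 3 12 8 16 13 7 15 5 2 17 9)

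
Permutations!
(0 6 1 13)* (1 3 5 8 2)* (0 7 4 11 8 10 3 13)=(0 6 13 7 4 11 8 2 1)(3 5 10)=[6, 0, 1, 5, 11, 10, 13, 4, 2, 9, 3, 8, 12, 7]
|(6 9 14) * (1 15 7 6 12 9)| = |(1 15 7 6)(9 14 12)| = 12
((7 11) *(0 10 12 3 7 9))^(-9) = ((0 10 12 3 7 11 9))^(-9) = (0 11 3 10 9 7 12)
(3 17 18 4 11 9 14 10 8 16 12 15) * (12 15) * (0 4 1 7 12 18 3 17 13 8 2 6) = (0 4 11 9 14 10 2 6)(1 7 12 18)(3 13 8 16 15 17) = [4, 7, 6, 13, 11, 5, 0, 12, 16, 14, 2, 9, 18, 8, 10, 17, 15, 3, 1]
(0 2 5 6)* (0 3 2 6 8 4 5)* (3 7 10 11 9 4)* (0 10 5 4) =(0 6 7 5 8 3 2 10 11 9) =[6, 1, 10, 2, 4, 8, 7, 5, 3, 0, 11, 9]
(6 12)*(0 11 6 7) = (0 11 6 12 7) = [11, 1, 2, 3, 4, 5, 12, 0, 8, 9, 10, 6, 7]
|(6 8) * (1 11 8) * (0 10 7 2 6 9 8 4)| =|(0 10 7 2 6 1 11 4)(8 9)| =8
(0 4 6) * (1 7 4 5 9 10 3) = (0 5 9 10 3 1 7 4 6) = [5, 7, 2, 1, 6, 9, 0, 4, 8, 10, 3]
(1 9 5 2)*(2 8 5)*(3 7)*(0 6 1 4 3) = (0 6 1 9 2 4 3 7)(5 8) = [6, 9, 4, 7, 3, 8, 1, 0, 5, 2]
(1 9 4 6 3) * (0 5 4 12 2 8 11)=(0 5 4 6 3 1 9 12 2 8 11)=[5, 9, 8, 1, 6, 4, 3, 7, 11, 12, 10, 0, 2]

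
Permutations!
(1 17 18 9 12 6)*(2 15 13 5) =(1 17 18 9 12 6)(2 15 13 5) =[0, 17, 15, 3, 4, 2, 1, 7, 8, 12, 10, 11, 6, 5, 14, 13, 16, 18, 9]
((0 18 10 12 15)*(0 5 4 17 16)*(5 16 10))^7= ((0 18 5 4 17 10 12 15 16))^7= (0 15 10 4 18 16 12 17 5)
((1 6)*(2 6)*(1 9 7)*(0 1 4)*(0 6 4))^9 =(0 2 6 7 1 4 9) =((0 1 2 4 6 9 7))^9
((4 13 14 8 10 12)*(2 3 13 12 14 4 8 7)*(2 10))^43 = ((2 3 13 4 12 8)(7 10 14))^43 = (2 3 13 4 12 8)(7 10 14)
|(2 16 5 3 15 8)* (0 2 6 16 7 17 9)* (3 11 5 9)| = |(0 2 7 17 3 15 8 6 16 9)(5 11)| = 10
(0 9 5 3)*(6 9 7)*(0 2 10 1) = (0 7 6 9 5 3 2 10 1) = [7, 0, 10, 2, 4, 3, 9, 6, 8, 5, 1]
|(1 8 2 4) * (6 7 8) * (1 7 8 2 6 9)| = 6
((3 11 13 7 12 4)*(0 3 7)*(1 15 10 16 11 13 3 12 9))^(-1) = (0 13 3 11 16 10 15 1 9 7 4 12)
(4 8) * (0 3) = (0 3)(4 8) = [3, 1, 2, 0, 8, 5, 6, 7, 4]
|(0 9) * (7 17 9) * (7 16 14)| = 6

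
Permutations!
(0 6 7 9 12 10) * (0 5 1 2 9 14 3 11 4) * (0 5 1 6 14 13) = (0 14 3 11 4 5 6 7 13)(1 2 9 12 10) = [14, 2, 9, 11, 5, 6, 7, 13, 8, 12, 1, 4, 10, 0, 3]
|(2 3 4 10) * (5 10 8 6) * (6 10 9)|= |(2 3 4 8 10)(5 9 6)|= 15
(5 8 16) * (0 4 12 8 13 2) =[4, 1, 0, 3, 12, 13, 6, 7, 16, 9, 10, 11, 8, 2, 14, 15, 5] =(0 4 12 8 16 5 13 2)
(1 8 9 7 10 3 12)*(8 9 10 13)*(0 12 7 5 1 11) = [12, 9, 2, 7, 4, 1, 6, 13, 10, 5, 3, 0, 11, 8] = (0 12 11)(1 9 5)(3 7 13 8 10)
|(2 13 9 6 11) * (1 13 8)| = |(1 13 9 6 11 2 8)| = 7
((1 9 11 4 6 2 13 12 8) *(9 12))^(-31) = ((1 12 8)(2 13 9 11 4 6))^(-31) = (1 8 12)(2 6 4 11 9 13)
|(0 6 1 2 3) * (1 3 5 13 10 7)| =6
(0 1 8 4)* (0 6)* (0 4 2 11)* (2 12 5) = (0 1 8 12 5 2 11)(4 6) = [1, 8, 11, 3, 6, 2, 4, 7, 12, 9, 10, 0, 5]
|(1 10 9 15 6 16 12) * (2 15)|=|(1 10 9 2 15 6 16 12)|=8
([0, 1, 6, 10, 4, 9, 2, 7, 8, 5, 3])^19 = (2 6)(3 10)(5 9)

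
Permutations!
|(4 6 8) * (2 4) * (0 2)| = 5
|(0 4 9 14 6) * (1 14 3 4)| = 12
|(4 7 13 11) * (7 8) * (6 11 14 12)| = 8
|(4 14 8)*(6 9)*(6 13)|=|(4 14 8)(6 9 13)|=3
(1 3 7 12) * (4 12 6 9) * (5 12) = (1 3 7 6 9 4 5 12) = [0, 3, 2, 7, 5, 12, 9, 6, 8, 4, 10, 11, 1]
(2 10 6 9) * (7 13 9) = (2 10 6 7 13 9) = [0, 1, 10, 3, 4, 5, 7, 13, 8, 2, 6, 11, 12, 9]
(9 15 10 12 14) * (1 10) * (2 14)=[0, 10, 14, 3, 4, 5, 6, 7, 8, 15, 12, 11, 2, 13, 9, 1]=(1 10 12 2 14 9 15)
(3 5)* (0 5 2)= [5, 1, 0, 2, 4, 3]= (0 5 3 2)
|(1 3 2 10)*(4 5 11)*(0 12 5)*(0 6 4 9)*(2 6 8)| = |(0 12 5 11 9)(1 3 6 4 8 2 10)| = 35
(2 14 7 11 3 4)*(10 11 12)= (2 14 7 12 10 11 3 4)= [0, 1, 14, 4, 2, 5, 6, 12, 8, 9, 11, 3, 10, 13, 7]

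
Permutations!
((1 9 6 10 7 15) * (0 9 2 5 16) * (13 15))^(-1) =((0 9 6 10 7 13 15 1 2 5 16))^(-1) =(0 16 5 2 1 15 13 7 10 6 9)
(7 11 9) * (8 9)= (7 11 8 9)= [0, 1, 2, 3, 4, 5, 6, 11, 9, 7, 10, 8]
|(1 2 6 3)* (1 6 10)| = 6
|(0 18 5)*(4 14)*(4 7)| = 3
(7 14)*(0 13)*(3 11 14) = [13, 1, 2, 11, 4, 5, 6, 3, 8, 9, 10, 14, 12, 0, 7] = (0 13)(3 11 14 7)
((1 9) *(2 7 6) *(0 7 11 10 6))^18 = (2 10)(6 11)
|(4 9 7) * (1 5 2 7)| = 6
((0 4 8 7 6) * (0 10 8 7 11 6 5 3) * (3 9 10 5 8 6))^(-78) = ((0 4 7 8 11 3)(5 9 10 6))^(-78) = (11)(5 10)(6 9)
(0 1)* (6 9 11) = [1, 0, 2, 3, 4, 5, 9, 7, 8, 11, 10, 6] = (0 1)(6 9 11)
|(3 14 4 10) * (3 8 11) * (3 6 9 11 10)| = 6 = |(3 14 4)(6 9 11)(8 10)|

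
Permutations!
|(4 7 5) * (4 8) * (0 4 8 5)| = |(8)(0 4 7)| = 3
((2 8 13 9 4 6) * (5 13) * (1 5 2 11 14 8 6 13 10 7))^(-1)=((1 5 10 7)(2 6 11 14 8)(4 13 9))^(-1)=(1 7 10 5)(2 8 14 11 6)(4 9 13)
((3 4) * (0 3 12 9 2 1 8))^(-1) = ((0 3 4 12 9 2 1 8))^(-1) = (0 8 1 2 9 12 4 3)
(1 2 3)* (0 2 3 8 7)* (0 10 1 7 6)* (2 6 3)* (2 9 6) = (0 2 8 3 7 10 1 9 6) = [2, 9, 8, 7, 4, 5, 0, 10, 3, 6, 1]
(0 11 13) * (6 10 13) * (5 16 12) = (0 11 6 10 13)(5 16 12) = [11, 1, 2, 3, 4, 16, 10, 7, 8, 9, 13, 6, 5, 0, 14, 15, 12]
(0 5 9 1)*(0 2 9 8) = (0 5 8)(1 2 9) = [5, 2, 9, 3, 4, 8, 6, 7, 0, 1]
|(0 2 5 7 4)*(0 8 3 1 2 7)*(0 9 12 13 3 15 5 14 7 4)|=13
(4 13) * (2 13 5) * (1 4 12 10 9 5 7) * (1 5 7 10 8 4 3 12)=(1 3 12 8 4 10 9 7 5 2 13)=[0, 3, 13, 12, 10, 2, 6, 5, 4, 7, 9, 11, 8, 1]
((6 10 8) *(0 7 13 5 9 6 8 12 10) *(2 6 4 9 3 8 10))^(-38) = (0 13 3 10 2)(5 8 12 6 7)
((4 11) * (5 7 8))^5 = (4 11)(5 8 7)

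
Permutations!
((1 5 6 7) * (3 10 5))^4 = (1 6 10)(3 7 5)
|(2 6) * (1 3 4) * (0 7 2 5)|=15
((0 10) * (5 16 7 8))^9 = ((0 10)(5 16 7 8))^9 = (0 10)(5 16 7 8)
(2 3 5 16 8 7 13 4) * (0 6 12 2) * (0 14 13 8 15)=(0 6 12 2 3 5 16 15)(4 14 13)(7 8)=[6, 1, 3, 5, 14, 16, 12, 8, 7, 9, 10, 11, 2, 4, 13, 0, 15]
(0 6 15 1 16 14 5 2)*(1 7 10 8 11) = (0 6 15 7 10 8 11 1 16 14 5 2) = [6, 16, 0, 3, 4, 2, 15, 10, 11, 9, 8, 1, 12, 13, 5, 7, 14]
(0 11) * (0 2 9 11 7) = (0 7)(2 9 11) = [7, 1, 9, 3, 4, 5, 6, 0, 8, 11, 10, 2]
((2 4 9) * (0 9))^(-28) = (9)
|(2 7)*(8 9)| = |(2 7)(8 9)| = 2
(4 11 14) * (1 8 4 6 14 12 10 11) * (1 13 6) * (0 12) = [12, 8, 2, 3, 13, 5, 14, 7, 4, 9, 11, 0, 10, 6, 1] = (0 12 10 11)(1 8 4 13 6 14)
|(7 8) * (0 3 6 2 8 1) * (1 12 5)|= 9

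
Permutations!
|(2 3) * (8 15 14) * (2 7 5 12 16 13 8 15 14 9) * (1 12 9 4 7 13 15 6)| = 14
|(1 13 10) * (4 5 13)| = |(1 4 5 13 10)| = 5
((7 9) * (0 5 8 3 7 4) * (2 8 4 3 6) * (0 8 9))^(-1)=((0 5 4 8 6 2 9 3 7))^(-1)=(0 7 3 9 2 6 8 4 5)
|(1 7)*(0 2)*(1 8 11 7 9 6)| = 6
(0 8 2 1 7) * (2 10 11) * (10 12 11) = (0 8 12 11 2 1 7) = [8, 7, 1, 3, 4, 5, 6, 0, 12, 9, 10, 2, 11]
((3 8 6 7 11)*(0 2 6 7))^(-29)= ((0 2 6)(3 8 7 11))^(-29)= (0 2 6)(3 11 7 8)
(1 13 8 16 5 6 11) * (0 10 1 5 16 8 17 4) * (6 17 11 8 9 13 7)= [10, 7, 2, 3, 0, 17, 8, 6, 9, 13, 1, 5, 12, 11, 14, 15, 16, 4]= (0 10 1 7 6 8 9 13 11 5 17 4)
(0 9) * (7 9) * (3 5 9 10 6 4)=[7, 1, 2, 5, 3, 9, 4, 10, 8, 0, 6]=(0 7 10 6 4 3 5 9)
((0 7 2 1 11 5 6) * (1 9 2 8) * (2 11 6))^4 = (11)(0 6 1 8 7)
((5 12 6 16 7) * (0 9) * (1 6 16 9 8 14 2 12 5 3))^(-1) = ((0 8 14 2 12 16 7 3 1 6 9))^(-1) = (0 9 6 1 3 7 16 12 2 14 8)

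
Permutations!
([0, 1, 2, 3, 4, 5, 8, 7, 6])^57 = (6 8)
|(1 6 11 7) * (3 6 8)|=|(1 8 3 6 11 7)|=6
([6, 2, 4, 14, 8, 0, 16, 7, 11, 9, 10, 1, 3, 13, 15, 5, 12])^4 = [3, 11, 1, 0, 2, 12, 14, 7, 4, 9, 10, 8, 5, 13, 6, 16, 15]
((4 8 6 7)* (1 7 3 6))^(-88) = ((1 7 4 8)(3 6))^(-88) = (8)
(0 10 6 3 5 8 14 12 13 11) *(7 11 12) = (0 10 6 3 5 8 14 7 11)(12 13) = [10, 1, 2, 5, 4, 8, 3, 11, 14, 9, 6, 0, 13, 12, 7]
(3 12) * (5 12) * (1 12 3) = (1 12)(3 5) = [0, 12, 2, 5, 4, 3, 6, 7, 8, 9, 10, 11, 1]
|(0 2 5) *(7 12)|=|(0 2 5)(7 12)|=6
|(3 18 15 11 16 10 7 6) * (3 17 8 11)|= 21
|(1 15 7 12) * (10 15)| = 5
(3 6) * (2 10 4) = (2 10 4)(3 6) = [0, 1, 10, 6, 2, 5, 3, 7, 8, 9, 4]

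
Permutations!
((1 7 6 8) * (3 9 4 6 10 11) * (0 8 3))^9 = (0 7)(1 11)(3 9 4 6)(8 10) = ((0 8 1 7 10 11)(3 9 4 6))^9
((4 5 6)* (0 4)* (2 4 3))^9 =(0 4)(2 6)(3 5)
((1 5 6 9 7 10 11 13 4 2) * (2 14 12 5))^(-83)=(1 2)(4 10 6 14 11 9 12 13 7 5)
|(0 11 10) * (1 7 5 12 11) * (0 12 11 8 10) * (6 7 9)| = 21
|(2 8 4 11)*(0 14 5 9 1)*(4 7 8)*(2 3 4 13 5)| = |(0 14 2 13 5 9 1)(3 4 11)(7 8)| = 42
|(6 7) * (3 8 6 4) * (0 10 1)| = 15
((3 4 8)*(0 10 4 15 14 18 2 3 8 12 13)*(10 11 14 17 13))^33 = ((0 11 14 18 2 3 15 17 13)(4 12 10))^33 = (0 15 18)(2 11 17)(3 14 13)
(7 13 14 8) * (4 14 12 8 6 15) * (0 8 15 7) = [8, 1, 2, 3, 14, 5, 7, 13, 0, 9, 10, 11, 15, 12, 6, 4] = (0 8)(4 14 6 7 13 12 15)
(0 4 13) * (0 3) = (0 4 13 3) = [4, 1, 2, 0, 13, 5, 6, 7, 8, 9, 10, 11, 12, 3]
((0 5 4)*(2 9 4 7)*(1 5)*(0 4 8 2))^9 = (9)(0 1 5 7)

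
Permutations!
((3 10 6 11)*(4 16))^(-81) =(3 11 6 10)(4 16)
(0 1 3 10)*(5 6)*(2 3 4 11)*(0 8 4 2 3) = [1, 2, 0, 10, 11, 6, 5, 7, 4, 9, 8, 3] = (0 1 2)(3 10 8 4 11)(5 6)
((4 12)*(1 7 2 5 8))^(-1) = (1 8 5 2 7)(4 12)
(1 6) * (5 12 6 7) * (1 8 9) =(1 7 5 12 6 8 9) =[0, 7, 2, 3, 4, 12, 8, 5, 9, 1, 10, 11, 6]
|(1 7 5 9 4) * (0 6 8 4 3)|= |(0 6 8 4 1 7 5 9 3)|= 9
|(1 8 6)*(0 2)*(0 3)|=3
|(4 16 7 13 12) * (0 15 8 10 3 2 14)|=|(0 15 8 10 3 2 14)(4 16 7 13 12)|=35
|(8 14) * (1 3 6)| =|(1 3 6)(8 14)| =6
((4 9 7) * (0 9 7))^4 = (9)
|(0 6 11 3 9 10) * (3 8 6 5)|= 15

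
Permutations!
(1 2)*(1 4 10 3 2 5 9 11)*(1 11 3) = [0, 5, 4, 2, 10, 9, 6, 7, 8, 3, 1, 11] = (11)(1 5 9 3 2 4 10)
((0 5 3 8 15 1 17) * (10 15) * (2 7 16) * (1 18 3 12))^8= (0 1 5 17 12)(2 16 7)(3 15 8 18 10)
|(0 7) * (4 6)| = |(0 7)(4 6)| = 2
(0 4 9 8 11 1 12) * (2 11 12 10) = (0 4 9 8 12)(1 10 2 11) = [4, 10, 11, 3, 9, 5, 6, 7, 12, 8, 2, 1, 0]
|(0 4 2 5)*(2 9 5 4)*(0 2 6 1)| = 12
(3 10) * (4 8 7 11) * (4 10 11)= [0, 1, 2, 11, 8, 5, 6, 4, 7, 9, 3, 10]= (3 11 10)(4 8 7)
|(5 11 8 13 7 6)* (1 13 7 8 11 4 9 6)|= 4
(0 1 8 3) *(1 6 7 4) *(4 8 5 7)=(0 6 4 1 5 7 8 3)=[6, 5, 2, 0, 1, 7, 4, 8, 3]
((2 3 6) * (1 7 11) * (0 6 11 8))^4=(0 11)(1 6)(2 7)(3 8)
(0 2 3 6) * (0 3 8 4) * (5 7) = (0 2 8 4)(3 6)(5 7) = [2, 1, 8, 6, 0, 7, 3, 5, 4]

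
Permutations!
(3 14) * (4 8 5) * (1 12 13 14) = (1 12 13 14 3)(4 8 5) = [0, 12, 2, 1, 8, 4, 6, 7, 5, 9, 10, 11, 13, 14, 3]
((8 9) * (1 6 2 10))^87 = (1 10 2 6)(8 9)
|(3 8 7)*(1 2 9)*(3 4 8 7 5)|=|(1 2 9)(3 7 4 8 5)|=15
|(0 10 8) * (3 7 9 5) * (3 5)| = |(0 10 8)(3 7 9)| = 3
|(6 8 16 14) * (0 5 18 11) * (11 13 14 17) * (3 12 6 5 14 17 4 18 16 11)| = |(0 14 5 16 4 18 13 17 3 12 6 8 11)| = 13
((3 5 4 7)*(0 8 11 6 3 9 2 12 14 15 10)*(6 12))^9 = ((0 8 11 12 14 15 10)(2 6 3 5 4 7 9))^9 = (0 11 14 10 8 12 15)(2 3 4 9 6 5 7)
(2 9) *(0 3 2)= (0 3 2 9)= [3, 1, 9, 2, 4, 5, 6, 7, 8, 0]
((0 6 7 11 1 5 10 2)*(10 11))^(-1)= ((0 6 7 10 2)(1 5 11))^(-1)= (0 2 10 7 6)(1 11 5)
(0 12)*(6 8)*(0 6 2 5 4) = (0 12 6 8 2 5 4) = [12, 1, 5, 3, 0, 4, 8, 7, 2, 9, 10, 11, 6]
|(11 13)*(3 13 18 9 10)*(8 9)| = |(3 13 11 18 8 9 10)| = 7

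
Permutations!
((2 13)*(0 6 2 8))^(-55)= (13)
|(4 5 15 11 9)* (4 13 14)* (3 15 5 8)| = 8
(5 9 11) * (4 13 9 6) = (4 13 9 11 5 6) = [0, 1, 2, 3, 13, 6, 4, 7, 8, 11, 10, 5, 12, 9]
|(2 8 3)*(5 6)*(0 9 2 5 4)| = |(0 9 2 8 3 5 6 4)| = 8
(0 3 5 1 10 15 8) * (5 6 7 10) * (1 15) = [3, 5, 2, 6, 4, 15, 7, 10, 0, 9, 1, 11, 12, 13, 14, 8] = (0 3 6 7 10 1 5 15 8)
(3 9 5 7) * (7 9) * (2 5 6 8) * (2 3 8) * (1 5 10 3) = (1 5 9 6 2 10 3 7 8) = [0, 5, 10, 7, 4, 9, 2, 8, 1, 6, 3]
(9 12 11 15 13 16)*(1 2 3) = [0, 2, 3, 1, 4, 5, 6, 7, 8, 12, 10, 15, 11, 16, 14, 13, 9] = (1 2 3)(9 12 11 15 13 16)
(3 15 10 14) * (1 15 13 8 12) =(1 15 10 14 3 13 8 12) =[0, 15, 2, 13, 4, 5, 6, 7, 12, 9, 14, 11, 1, 8, 3, 10]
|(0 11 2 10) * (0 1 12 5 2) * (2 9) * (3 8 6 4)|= 12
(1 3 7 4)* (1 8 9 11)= (1 3 7 4 8 9 11)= [0, 3, 2, 7, 8, 5, 6, 4, 9, 11, 10, 1]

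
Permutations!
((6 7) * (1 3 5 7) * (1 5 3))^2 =(5 6 7)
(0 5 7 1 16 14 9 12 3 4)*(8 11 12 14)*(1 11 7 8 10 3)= (0 5 8 7 11 12 1 16 10 3 4)(9 14)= [5, 16, 2, 4, 0, 8, 6, 11, 7, 14, 3, 12, 1, 13, 9, 15, 10]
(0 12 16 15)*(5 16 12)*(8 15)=(0 5 16 8 15)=[5, 1, 2, 3, 4, 16, 6, 7, 15, 9, 10, 11, 12, 13, 14, 0, 8]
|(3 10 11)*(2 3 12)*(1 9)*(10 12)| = 6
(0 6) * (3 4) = (0 6)(3 4) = [6, 1, 2, 4, 3, 5, 0]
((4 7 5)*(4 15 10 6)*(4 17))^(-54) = ((4 7 5 15 10 6 17))^(-54) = (4 5 10 17 7 15 6)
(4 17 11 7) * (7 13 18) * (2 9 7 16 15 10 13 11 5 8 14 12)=(2 9 7 4 17 5 8 14 12)(10 13 18 16 15)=[0, 1, 9, 3, 17, 8, 6, 4, 14, 7, 13, 11, 2, 18, 12, 10, 15, 5, 16]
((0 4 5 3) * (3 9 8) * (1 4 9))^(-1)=(0 3 8 9)(1 5 4)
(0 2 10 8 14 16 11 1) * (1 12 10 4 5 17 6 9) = [2, 0, 4, 3, 5, 17, 9, 7, 14, 1, 8, 12, 10, 13, 16, 15, 11, 6] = (0 2 4 5 17 6 9 1)(8 14 16 11 12 10)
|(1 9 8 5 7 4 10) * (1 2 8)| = |(1 9)(2 8 5 7 4 10)| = 6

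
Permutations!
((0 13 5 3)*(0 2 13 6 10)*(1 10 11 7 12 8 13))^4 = (0 12 3)(1 11 13)(2 6 8)(5 10 7)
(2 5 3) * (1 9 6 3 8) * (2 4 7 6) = [0, 9, 5, 4, 7, 8, 3, 6, 1, 2] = (1 9 2 5 8)(3 4 7 6)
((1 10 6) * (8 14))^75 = (8 14)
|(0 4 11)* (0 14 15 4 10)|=|(0 10)(4 11 14 15)|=4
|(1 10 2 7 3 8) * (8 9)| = |(1 10 2 7 3 9 8)| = 7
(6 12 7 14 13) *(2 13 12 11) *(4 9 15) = (2 13 6 11)(4 9 15)(7 14 12) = [0, 1, 13, 3, 9, 5, 11, 14, 8, 15, 10, 2, 7, 6, 12, 4]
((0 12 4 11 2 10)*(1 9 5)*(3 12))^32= ((0 3 12 4 11 2 10)(1 9 5))^32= (0 11 3 2 12 10 4)(1 5 9)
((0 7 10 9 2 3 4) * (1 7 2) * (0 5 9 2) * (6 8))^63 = ((1 7 10 2 3 4 5 9)(6 8))^63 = (1 9 5 4 3 2 10 7)(6 8)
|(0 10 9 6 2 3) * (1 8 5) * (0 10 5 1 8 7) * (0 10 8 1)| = 10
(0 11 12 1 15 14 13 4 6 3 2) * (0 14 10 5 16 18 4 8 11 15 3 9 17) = (0 15 10 5 16 18 4 6 9 17)(1 3 2 14 13 8 11 12) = [15, 3, 14, 2, 6, 16, 9, 7, 11, 17, 5, 12, 1, 8, 13, 10, 18, 0, 4]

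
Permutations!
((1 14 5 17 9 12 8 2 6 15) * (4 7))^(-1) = ((1 14 5 17 9 12 8 2 6 15)(4 7))^(-1) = (1 15 6 2 8 12 9 17 5 14)(4 7)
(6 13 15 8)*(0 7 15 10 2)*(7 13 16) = (0 13 10 2)(6 16 7 15 8) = [13, 1, 0, 3, 4, 5, 16, 15, 6, 9, 2, 11, 12, 10, 14, 8, 7]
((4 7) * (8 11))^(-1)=((4 7)(8 11))^(-1)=(4 7)(8 11)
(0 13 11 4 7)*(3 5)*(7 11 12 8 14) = [13, 1, 2, 5, 11, 3, 6, 0, 14, 9, 10, 4, 8, 12, 7] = (0 13 12 8 14 7)(3 5)(4 11)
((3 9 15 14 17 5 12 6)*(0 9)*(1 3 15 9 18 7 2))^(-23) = ((0 18 7 2 1 3)(5 12 6 15 14 17))^(-23) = (0 18 7 2 1 3)(5 12 6 15 14 17)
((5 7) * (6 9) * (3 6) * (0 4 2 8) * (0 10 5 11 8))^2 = (0 2 4)(3 9 6)(5 11 10 7 8)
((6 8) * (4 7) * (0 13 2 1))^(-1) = (0 1 2 13)(4 7)(6 8)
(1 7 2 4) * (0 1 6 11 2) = (0 1 7)(2 4 6 11) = [1, 7, 4, 3, 6, 5, 11, 0, 8, 9, 10, 2]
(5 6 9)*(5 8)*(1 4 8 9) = (9)(1 4 8 5 6) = [0, 4, 2, 3, 8, 6, 1, 7, 5, 9]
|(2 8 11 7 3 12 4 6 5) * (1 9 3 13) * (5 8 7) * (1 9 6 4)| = |(1 6 8 11 5 2 7 13 9 3 12)| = 11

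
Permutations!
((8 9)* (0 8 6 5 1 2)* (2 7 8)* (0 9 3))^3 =((0 2 9 6 5 1 7 8 3))^3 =(0 6 7)(1 3 9)(2 5 8)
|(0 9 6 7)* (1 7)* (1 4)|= 6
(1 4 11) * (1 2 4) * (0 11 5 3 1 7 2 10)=(0 11 10)(1 7 2 4 5 3)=[11, 7, 4, 1, 5, 3, 6, 2, 8, 9, 0, 10]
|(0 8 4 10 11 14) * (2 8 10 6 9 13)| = |(0 10 11 14)(2 8 4 6 9 13)| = 12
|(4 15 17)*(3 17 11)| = |(3 17 4 15 11)| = 5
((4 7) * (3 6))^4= ((3 6)(4 7))^4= (7)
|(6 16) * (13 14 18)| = |(6 16)(13 14 18)| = 6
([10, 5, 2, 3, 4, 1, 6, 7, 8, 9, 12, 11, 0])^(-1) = [12, 5, 2, 3, 4, 1, 6, 7, 8, 9, 0, 11, 10]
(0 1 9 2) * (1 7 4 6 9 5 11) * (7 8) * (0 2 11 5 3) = (0 8 7 4 6 9 11 1 3) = [8, 3, 2, 0, 6, 5, 9, 4, 7, 11, 10, 1]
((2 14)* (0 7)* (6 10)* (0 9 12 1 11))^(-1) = (0 11 1 12 9 7)(2 14)(6 10)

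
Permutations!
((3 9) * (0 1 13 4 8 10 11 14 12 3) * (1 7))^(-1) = ((0 7 1 13 4 8 10 11 14 12 3 9))^(-1) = (0 9 3 12 14 11 10 8 4 13 1 7)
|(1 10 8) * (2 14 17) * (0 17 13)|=|(0 17 2 14 13)(1 10 8)|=15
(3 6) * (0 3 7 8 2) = (0 3 6 7 8 2) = [3, 1, 0, 6, 4, 5, 7, 8, 2]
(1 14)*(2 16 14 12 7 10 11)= (1 12 7 10 11 2 16 14)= [0, 12, 16, 3, 4, 5, 6, 10, 8, 9, 11, 2, 7, 13, 1, 15, 14]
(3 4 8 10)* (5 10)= (3 4 8 5 10)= [0, 1, 2, 4, 8, 10, 6, 7, 5, 9, 3]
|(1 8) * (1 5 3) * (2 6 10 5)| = 7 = |(1 8 2 6 10 5 3)|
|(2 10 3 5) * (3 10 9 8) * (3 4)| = |(10)(2 9 8 4 3 5)| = 6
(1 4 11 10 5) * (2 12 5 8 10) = (1 4 11 2 12 5)(8 10) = [0, 4, 12, 3, 11, 1, 6, 7, 10, 9, 8, 2, 5]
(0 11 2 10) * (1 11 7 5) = (0 7 5 1 11 2 10) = [7, 11, 10, 3, 4, 1, 6, 5, 8, 9, 0, 2]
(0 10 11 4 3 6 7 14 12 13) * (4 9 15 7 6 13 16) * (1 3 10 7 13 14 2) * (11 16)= (0 7 2 1 3 14 12 11 9 15 13)(4 10 16)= [7, 3, 1, 14, 10, 5, 6, 2, 8, 15, 16, 9, 11, 0, 12, 13, 4]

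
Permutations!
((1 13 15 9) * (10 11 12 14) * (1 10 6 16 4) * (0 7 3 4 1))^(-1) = (0 4 3 7)(1 16 6 14 12 11 10 9 15 13)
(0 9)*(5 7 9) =(0 5 7 9) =[5, 1, 2, 3, 4, 7, 6, 9, 8, 0]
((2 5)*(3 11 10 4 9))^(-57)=(2 5)(3 4 11 9 10)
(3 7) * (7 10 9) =(3 10 9 7) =[0, 1, 2, 10, 4, 5, 6, 3, 8, 7, 9]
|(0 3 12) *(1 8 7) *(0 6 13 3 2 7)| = |(0 2 7 1 8)(3 12 6 13)| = 20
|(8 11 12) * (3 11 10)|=5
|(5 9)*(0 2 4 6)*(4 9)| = |(0 2 9 5 4 6)| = 6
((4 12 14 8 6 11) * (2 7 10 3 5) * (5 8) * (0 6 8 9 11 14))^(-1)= (0 12 4 11 9 3 10 7 2 5 14 6)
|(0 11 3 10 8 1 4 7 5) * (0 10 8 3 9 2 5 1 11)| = 21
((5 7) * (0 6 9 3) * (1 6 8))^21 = (0 6)(1 3)(5 7)(8 9)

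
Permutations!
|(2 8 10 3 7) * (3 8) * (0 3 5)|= |(0 3 7 2 5)(8 10)|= 10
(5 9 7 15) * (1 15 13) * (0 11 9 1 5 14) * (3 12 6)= (0 11 9 7 13 5 1 15 14)(3 12 6)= [11, 15, 2, 12, 4, 1, 3, 13, 8, 7, 10, 9, 6, 5, 0, 14]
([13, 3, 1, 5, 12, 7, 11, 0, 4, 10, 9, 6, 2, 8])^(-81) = [7, 2, 12, 1, 8, 3, 11, 5, 13, 10, 9, 6, 4, 0]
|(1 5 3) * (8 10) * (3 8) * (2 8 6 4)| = |(1 5 6 4 2 8 10 3)| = 8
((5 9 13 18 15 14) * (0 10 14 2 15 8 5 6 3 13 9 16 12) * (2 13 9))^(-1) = (0 12 16 5 8 18 13 15 2 9 3 6 14 10)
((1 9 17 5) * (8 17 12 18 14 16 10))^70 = ((1 9 12 18 14 16 10 8 17 5))^70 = (18)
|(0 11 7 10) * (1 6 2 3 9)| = 20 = |(0 11 7 10)(1 6 2 3 9)|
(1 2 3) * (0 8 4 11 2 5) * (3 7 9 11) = (0 8 4 3 1 5)(2 7 9 11) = [8, 5, 7, 1, 3, 0, 6, 9, 4, 11, 10, 2]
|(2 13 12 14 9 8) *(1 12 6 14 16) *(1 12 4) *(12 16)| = 6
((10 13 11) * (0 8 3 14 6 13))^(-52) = (0 6)(3 11)(8 13)(10 14)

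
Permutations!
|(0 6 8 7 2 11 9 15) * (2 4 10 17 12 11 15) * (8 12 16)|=42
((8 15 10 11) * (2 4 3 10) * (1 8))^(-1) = (1 11 10 3 4 2 15 8)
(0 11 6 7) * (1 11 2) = (0 2 1 11 6 7) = [2, 11, 1, 3, 4, 5, 7, 0, 8, 9, 10, 6]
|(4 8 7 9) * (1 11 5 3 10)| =20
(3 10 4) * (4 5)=[0, 1, 2, 10, 3, 4, 6, 7, 8, 9, 5]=(3 10 5 4)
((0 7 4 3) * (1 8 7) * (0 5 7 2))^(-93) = ((0 1 8 2)(3 5 7 4))^(-93) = (0 2 8 1)(3 4 7 5)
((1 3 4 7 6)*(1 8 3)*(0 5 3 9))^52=((0 5 3 4 7 6 8 9))^52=(0 7)(3 8)(4 9)(5 6)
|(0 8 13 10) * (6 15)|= 4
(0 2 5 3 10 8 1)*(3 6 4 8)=(0 2 5 6 4 8 1)(3 10)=[2, 0, 5, 10, 8, 6, 4, 7, 1, 9, 3]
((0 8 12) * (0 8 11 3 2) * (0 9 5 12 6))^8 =((0 11 3 2 9 5 12 8 6))^8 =(0 6 8 12 5 9 2 3 11)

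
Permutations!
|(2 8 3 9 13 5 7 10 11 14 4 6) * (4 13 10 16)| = |(2 8 3 9 10 11 14 13 5 7 16 4 6)| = 13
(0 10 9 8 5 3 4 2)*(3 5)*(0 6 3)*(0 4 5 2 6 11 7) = [10, 1, 11, 5, 6, 2, 3, 0, 4, 8, 9, 7] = (0 10 9 8 4 6 3 5 2 11 7)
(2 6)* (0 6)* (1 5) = (0 6 2)(1 5) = [6, 5, 0, 3, 4, 1, 2]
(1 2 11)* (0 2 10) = (0 2 11 1 10) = [2, 10, 11, 3, 4, 5, 6, 7, 8, 9, 0, 1]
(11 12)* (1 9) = (1 9)(11 12) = [0, 9, 2, 3, 4, 5, 6, 7, 8, 1, 10, 12, 11]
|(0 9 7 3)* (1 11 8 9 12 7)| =|(0 12 7 3)(1 11 8 9)| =4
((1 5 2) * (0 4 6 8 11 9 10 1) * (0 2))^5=(0 9 4 10 6 1 8 5 11)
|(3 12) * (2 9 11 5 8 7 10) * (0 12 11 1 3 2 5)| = 28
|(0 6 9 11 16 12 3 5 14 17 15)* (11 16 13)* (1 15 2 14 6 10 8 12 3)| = 30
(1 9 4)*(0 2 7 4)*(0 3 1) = [2, 9, 7, 1, 0, 5, 6, 4, 8, 3] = (0 2 7 4)(1 9 3)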